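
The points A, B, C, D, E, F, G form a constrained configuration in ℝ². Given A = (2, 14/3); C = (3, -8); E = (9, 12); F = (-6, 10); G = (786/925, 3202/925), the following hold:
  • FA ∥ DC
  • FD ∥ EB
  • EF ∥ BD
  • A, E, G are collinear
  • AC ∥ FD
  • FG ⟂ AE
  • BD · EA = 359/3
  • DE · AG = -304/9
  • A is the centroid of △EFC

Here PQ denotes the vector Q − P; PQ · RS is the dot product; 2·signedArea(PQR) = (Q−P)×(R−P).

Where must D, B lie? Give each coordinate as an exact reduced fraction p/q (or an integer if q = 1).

1. D_x = -5  [FA ∥ DC ∩ AC ∥ FD]
2. D_y = -8/3  [FA ∥ DC ∩ AC ∥ FD]
   → D = (-5, -8/3)
3. B_x = 10  [EF ∥ BD ∩ FD ∥ EB]
4. B_y = -2/3  [EF ∥ BD ∩ FD ∥ EB]
   → B = (10, -2/3)

B = (10, -2/3)
D = (-5, -8/3)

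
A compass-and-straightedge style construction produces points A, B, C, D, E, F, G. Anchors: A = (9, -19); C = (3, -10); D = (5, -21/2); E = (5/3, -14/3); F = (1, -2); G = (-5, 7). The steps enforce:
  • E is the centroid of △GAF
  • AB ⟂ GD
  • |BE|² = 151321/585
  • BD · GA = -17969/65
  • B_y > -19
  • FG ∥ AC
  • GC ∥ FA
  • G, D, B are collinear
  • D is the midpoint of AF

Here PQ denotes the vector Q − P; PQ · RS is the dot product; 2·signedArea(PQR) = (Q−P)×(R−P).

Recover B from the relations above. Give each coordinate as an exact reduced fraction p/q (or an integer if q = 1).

B = (627/65, -1211/65)

1. B_x = 627/65  [G, D, B are collinear ∩ AB ⟂ GD]
2. B_y = -1211/65  [G, D, B are collinear ∩ AB ⟂ GD]
   → B = (627/65, -1211/65)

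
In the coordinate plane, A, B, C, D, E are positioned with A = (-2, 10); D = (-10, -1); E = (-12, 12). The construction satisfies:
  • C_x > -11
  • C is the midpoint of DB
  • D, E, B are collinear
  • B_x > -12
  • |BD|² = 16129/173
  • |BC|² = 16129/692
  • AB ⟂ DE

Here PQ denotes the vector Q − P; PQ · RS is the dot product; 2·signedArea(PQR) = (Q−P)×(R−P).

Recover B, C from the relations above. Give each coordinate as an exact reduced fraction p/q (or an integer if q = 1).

B = (-1984/173, 1478/173)
C = (-1857/173, 1305/346)

1. B_x = -1984/173  [D, E, B are collinear ∩ AB ⟂ DE]
2. B_y = 1478/173  [D, E, B are collinear ∩ AB ⟂ DE]
   → B = (-1984/173, 1478/173)
3. C_x = -1857/173  [C is the midpoint of DB]
4. C_y = 1305/346  [C is the midpoint of DB]
   → C = (-1857/173, 1305/346)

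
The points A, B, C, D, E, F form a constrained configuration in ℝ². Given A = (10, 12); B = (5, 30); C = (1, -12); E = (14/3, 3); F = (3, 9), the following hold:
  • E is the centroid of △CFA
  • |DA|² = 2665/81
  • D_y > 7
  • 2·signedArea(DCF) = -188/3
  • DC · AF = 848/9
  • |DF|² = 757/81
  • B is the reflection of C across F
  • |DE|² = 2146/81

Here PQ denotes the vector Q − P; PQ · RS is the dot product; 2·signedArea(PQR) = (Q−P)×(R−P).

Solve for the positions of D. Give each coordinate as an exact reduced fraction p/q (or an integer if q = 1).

1. D_x = 53/9  [2·signedArea(DCF) = -188/3 ∩ DC · AF = 848/9]
2. D_y = 8  [2·signedArea(DCF) = -188/3 ∩ DC · AF = 848/9]
   → D = (53/9, 8)

D = (53/9, 8)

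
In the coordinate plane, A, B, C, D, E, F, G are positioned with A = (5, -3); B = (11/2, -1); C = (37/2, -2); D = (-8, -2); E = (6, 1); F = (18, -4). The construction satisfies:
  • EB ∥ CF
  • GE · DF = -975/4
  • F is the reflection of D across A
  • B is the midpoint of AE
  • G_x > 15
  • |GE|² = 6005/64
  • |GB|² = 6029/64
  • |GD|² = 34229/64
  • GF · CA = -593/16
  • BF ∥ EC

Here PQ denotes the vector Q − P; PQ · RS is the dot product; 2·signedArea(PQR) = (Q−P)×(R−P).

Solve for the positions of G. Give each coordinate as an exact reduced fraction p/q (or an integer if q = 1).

G = (121/8, -9/4)

1. G_x = 121/8  [GF · CA = -593/16 ∩ GE · DF = -975/4]
2. G_y = -9/4  [GF · CA = -593/16 ∩ GE · DF = -975/4]
   → G = (121/8, -9/4)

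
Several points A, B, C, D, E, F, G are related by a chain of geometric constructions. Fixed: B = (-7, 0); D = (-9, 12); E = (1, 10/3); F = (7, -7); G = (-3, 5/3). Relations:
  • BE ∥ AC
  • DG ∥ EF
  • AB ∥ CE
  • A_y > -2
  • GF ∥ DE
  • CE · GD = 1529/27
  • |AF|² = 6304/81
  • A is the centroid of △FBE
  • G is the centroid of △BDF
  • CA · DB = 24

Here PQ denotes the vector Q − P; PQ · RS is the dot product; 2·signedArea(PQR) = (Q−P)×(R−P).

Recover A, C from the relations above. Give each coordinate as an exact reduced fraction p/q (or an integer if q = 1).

A = (1/3, -11/9)
C = (25/3, 19/9)

1. A_x = 1/3  [A is the centroid of △FBE]
2. A_y = -11/9  [A is the centroid of △FBE]
   → A = (1/3, -11/9)
3. C_x = 25/3  [AB ∥ CE ∩ BE ∥ AC]
4. C_y = 19/9  [AB ∥ CE ∩ BE ∥ AC]
   → C = (25/3, 19/9)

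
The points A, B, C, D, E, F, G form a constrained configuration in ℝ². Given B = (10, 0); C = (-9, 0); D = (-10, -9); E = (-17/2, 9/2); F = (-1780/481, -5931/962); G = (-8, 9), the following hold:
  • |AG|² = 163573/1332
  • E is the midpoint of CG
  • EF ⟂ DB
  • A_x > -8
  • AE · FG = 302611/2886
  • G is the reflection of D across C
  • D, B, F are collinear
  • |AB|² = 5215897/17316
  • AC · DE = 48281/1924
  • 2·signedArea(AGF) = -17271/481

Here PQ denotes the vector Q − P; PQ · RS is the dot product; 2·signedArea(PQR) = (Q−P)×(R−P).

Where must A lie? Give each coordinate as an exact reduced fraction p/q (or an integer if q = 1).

A = (-10438/1443, -1977/962)

1. A_x = -10438/1443  [AE · FG = 302611/2886 ∩ 2·signedArea(AGF) = -17271/481]
2. A_y = -1977/962  [AE · FG = 302611/2886 ∩ 2·signedArea(AGF) = -17271/481]
   → A = (-10438/1443, -1977/962)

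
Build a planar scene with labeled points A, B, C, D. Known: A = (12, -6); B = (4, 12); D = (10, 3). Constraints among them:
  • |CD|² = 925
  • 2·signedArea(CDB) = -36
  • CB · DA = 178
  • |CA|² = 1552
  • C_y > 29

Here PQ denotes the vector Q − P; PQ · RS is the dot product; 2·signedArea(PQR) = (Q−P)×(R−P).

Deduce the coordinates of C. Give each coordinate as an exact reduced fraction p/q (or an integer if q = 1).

1. C_x = -4  [2·signedArea(CDB) = -36 ∩ CB · DA = 178]
2. C_y = 30  [2·signedArea(CDB) = -36 ∩ CB · DA = 178]
   → C = (-4, 30)

C = (-4, 30)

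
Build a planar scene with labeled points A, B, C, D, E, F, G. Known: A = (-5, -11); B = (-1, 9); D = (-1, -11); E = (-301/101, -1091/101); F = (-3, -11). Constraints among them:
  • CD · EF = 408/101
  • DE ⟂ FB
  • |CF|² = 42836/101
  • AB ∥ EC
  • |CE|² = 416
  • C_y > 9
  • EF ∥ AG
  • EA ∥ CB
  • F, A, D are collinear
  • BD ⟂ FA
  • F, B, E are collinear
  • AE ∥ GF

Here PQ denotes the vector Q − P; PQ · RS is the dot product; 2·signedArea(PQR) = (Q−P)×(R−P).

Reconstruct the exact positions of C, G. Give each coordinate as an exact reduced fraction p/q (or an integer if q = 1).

1. C_x = 103/101  [EA ∥ CB ∩ AB ∥ EC]
2. C_y = 929/101  [EA ∥ CB ∩ AB ∥ EC]
   → C = (103/101, 929/101)
3. G_x = -507/101  [AE ∥ GF ∩ EF ∥ AG]
4. G_y = -1131/101  [AE ∥ GF ∩ EF ∥ AG]
   → G = (-507/101, -1131/101)

C = (103/101, 929/101)
G = (-507/101, -1131/101)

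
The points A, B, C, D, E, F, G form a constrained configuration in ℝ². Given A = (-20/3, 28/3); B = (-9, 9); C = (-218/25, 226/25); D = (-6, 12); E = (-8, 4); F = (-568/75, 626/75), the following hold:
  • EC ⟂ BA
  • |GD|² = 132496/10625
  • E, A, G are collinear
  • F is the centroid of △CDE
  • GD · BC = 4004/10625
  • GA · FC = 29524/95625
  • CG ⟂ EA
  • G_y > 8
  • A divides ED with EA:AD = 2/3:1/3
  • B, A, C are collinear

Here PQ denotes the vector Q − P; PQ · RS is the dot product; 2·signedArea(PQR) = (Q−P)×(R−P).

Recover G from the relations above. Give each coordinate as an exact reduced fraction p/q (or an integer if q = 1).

1. G_x = -2914/425  [E, A, G are collinear ∩ CG ⟂ EA]
2. G_y = 3644/425  [E, A, G are collinear ∩ CG ⟂ EA]
   → G = (-2914/425, 3644/425)

G = (-2914/425, 3644/425)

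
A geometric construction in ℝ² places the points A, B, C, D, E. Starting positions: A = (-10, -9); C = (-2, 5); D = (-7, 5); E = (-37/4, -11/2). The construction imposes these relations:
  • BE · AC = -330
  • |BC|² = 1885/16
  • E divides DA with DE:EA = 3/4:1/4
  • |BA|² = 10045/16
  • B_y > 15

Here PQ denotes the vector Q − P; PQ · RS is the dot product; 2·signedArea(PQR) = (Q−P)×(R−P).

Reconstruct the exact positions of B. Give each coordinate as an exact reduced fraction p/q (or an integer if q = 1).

B = (-19/4, 31/2)

1. B_x = -19/4  [line -8·x + -14·y + 179 = 0 ∩ |BA|² = 10045/16]
2. B_y = 31/2  [line -8·x + -14·y + 179 = 0 ∩ |BA|² = 10045/16]
   → B = (-19/4, 31/2)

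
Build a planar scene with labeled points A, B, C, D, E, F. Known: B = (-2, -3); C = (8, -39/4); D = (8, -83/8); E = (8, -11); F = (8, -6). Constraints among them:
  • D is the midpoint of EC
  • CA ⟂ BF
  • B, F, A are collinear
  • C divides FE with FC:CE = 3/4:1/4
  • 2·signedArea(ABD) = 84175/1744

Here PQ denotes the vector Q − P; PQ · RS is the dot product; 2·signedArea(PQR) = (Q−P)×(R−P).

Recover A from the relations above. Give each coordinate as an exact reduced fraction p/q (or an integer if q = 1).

A = (1969/218, -2751/436)

1. A_x = 1969/218  [B, F, A are collinear ∩ CA ⟂ BF]
2. A_y = -2751/436  [B, F, A are collinear ∩ CA ⟂ BF]
   → A = (1969/218, -2751/436)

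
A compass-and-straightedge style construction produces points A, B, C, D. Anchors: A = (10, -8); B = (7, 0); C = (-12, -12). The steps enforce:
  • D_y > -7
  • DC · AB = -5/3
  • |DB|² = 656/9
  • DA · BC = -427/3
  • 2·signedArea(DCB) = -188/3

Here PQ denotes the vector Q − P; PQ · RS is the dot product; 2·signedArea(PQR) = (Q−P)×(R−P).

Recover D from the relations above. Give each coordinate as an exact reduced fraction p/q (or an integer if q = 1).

D = (5/3, -20/3)

1. D_x = 5/3  [DC · AB = -5/3 ∩ DA · BC = -427/3]
2. D_y = -20/3  [DC · AB = -5/3 ∩ DA · BC = -427/3]
   → D = (5/3, -20/3)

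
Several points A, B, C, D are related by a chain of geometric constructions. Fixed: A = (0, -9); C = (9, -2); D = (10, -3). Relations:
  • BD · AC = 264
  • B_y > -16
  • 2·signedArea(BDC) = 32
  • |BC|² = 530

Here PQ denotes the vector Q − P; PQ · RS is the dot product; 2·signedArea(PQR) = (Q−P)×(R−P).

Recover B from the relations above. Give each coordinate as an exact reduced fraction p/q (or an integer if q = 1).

1. B_x = -10  [2·signedArea(BDC) = 32 ∩ BD · AC = 264]
2. B_y = -15  [2·signedArea(BDC) = 32 ∩ BD · AC = 264]
   → B = (-10, -15)

B = (-10, -15)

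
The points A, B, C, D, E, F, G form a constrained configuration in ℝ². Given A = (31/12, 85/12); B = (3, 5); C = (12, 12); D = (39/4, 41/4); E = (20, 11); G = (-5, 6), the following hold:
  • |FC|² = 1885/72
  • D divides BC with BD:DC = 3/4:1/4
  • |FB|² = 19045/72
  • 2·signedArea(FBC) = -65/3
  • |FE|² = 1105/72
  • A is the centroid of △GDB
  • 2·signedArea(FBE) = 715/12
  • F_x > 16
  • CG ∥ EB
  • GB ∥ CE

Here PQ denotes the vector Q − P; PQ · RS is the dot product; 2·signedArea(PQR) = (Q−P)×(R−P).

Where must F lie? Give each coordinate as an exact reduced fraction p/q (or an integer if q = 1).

F = (203/12, 161/12)

1. F_x = 203/12  [2·signedArea(FBC) = -65/3 ∩ 2·signedArea(FBE) = 715/12]
2. F_y = 161/12  [2·signedArea(FBC) = -65/3 ∩ 2·signedArea(FBE) = 715/12]
   → F = (203/12, 161/12)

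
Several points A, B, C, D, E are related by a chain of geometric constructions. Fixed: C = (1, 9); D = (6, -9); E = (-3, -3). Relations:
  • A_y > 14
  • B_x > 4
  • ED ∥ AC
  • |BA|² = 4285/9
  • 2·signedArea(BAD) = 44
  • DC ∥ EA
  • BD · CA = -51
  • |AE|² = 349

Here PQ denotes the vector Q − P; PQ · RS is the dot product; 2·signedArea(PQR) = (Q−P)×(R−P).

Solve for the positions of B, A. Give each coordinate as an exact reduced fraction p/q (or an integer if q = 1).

1. A_x = -8  [ED ∥ AC ∩ DC ∥ EA]
2. A_y = 15  [ED ∥ AC ∩ DC ∥ EA]
   → A = (-8, 15)
3. B_x = 13/3  [BD · CA = -51 ∩ 2·signedArea(BAD) = 44]
4. B_y = -3  [BD · CA = -51 ∩ 2·signedArea(BAD) = 44]
   → B = (13/3, -3)

A = (-8, 15)
B = (13/3, -3)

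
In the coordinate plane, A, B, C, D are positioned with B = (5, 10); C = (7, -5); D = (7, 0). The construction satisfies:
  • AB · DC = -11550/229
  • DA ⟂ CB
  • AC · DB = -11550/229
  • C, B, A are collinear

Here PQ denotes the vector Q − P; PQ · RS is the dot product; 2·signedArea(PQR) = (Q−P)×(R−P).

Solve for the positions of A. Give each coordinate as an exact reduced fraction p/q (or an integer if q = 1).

A = (1453/229, -20/229)

1. A_x = 1453/229  [C, B, A are collinear ∩ DA ⟂ CB]
2. A_y = -20/229  [C, B, A are collinear ∩ DA ⟂ CB]
   → A = (1453/229, -20/229)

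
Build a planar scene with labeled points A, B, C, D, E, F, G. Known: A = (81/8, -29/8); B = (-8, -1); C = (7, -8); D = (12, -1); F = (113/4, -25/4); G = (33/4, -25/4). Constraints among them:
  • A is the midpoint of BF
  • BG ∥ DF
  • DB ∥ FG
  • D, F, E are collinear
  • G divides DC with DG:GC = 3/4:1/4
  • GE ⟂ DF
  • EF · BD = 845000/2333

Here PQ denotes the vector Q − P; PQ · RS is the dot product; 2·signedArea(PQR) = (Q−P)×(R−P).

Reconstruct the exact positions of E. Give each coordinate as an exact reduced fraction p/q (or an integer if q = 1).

1. E_x = 94629/9332  [D, F, E are collinear ∩ GE ⟂ DF]
2. E_y = -3725/9332  [D, F, E are collinear ∩ GE ⟂ DF]
   → E = (94629/9332, -3725/9332)

E = (94629/9332, -3725/9332)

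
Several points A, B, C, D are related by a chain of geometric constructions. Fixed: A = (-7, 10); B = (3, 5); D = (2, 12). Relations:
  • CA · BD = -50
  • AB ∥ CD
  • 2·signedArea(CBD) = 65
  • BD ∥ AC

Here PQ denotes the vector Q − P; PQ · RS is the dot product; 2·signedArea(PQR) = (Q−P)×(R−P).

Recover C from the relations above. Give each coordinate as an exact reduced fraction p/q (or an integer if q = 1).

1. C_x = -8  [AB ∥ CD ∩ BD ∥ AC]
2. C_y = 17  [AB ∥ CD ∩ BD ∥ AC]
   → C = (-8, 17)

C = (-8, 17)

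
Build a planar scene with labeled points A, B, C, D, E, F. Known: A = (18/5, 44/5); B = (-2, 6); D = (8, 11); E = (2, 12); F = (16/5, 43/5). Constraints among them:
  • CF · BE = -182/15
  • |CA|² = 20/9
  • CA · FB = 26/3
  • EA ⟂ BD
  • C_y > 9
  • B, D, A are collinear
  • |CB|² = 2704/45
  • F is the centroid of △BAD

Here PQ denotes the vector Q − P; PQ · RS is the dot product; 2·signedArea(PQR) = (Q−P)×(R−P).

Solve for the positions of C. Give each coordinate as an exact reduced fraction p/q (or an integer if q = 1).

1. C_x = 74/15  [CA · FB = 26/3 ∩ CF · BE = -182/15]
2. C_y = 142/15  [CA · FB = 26/3 ∩ CF · BE = -182/15]
   → C = (74/15, 142/15)

C = (74/15, 142/15)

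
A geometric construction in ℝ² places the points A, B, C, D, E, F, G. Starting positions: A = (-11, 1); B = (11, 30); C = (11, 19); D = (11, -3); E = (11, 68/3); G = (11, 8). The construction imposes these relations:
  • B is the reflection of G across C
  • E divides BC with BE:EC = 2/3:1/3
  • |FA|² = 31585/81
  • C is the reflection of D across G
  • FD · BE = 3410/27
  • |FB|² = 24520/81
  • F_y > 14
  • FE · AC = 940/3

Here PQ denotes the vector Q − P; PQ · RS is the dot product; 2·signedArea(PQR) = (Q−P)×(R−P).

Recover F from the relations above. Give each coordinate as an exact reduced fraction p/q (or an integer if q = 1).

F = (11/3, 128/9)

1. F_x = 11/3  [FD · BE = 3410/27 ∩ FE · AC = 940/3]
2. F_y = 128/9  [FD · BE = 3410/27 ∩ FE · AC = 940/3]
   → F = (11/3, 128/9)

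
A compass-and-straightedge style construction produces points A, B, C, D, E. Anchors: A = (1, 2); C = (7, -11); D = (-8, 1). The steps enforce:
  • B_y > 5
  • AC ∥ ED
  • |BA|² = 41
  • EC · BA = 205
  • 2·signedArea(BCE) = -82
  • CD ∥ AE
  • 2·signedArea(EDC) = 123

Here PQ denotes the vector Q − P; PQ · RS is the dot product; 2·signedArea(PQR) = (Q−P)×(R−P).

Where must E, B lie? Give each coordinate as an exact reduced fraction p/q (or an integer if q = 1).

1. E_x = -14  [AC ∥ ED ∩ CD ∥ AE]
2. E_y = 14  [AC ∥ ED ∩ CD ∥ AE]
   → E = (-14, 14)
3. B_x = -4  [2·signedArea(BCE) = -82 ∩ EC · BA = 205]
4. B_y = 6  [2·signedArea(BCE) = -82 ∩ EC · BA = 205]
   → B = (-4, 6)

B = (-4, 6)
E = (-14, 14)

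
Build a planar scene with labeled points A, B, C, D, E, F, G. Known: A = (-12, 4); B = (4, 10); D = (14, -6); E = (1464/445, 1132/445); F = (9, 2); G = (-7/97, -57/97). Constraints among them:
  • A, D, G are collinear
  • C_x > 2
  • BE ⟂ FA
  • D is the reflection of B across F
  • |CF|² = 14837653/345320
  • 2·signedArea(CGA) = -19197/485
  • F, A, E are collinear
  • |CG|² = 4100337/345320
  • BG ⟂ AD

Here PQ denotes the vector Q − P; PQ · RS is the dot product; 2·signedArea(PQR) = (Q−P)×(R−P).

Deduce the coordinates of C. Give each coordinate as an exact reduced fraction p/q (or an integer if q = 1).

1. C_x = 422909/172660  [line -445/97·x + -1157/97·y + 15637/485 = 0 ∩ |CG|² = 4100337/345320]
2. C_y = 304047/172660  [line -445/97·x + -1157/97·y + 15637/485 = 0 ∩ |CG|² = 4100337/345320]
   → C = (422909/172660, 304047/172660)

C = (422909/172660, 304047/172660)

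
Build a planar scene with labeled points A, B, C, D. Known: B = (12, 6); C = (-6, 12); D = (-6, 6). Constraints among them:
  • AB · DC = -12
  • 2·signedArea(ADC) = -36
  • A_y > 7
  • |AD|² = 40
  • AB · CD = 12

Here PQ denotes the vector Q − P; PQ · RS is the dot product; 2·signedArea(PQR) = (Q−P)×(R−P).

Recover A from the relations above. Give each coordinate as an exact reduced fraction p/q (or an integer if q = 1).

A = (0, 8)

1. A_x = 0  [AB · CD = 12 ∩ 2·signedArea(ADC) = -36]
2. A_y = 8  [AB · CD = 12 ∩ 2·signedArea(ADC) = -36]
   → A = (0, 8)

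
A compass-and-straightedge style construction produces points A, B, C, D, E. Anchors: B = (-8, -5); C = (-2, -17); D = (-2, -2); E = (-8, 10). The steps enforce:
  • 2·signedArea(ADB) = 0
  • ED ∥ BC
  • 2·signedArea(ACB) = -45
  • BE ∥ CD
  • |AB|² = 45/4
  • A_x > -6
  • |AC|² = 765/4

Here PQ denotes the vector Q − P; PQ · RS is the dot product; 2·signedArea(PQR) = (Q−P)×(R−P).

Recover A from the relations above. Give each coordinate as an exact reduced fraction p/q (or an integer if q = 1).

1. A_x = -5  [2·signedArea(ADB) = 0 ∩ 2·signedArea(ACB) = -45]
2. A_y = -7/2  [2·signedArea(ADB) = 0 ∩ 2·signedArea(ACB) = -45]
   → A = (-5, -7/2)

A = (-5, -7/2)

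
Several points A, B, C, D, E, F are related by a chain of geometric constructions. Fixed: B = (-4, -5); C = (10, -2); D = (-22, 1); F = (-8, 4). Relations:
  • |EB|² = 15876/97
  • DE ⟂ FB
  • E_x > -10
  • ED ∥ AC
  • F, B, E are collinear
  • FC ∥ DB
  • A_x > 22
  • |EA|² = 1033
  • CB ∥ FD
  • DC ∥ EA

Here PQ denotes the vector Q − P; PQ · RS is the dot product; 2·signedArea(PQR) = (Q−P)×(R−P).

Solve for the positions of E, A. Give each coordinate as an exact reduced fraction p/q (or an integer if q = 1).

1. E_x = -892/97  [F, B, E are collinear ∩ DE ⟂ FB]
2. E_y = 649/97  [F, B, E are collinear ∩ DE ⟂ FB]
   → E = (-892/97, 649/97)
3. A_x = 2212/97  [ED ∥ AC ∩ DC ∥ EA]
4. A_y = 358/97  [ED ∥ AC ∩ DC ∥ EA]
   → A = (2212/97, 358/97)

A = (2212/97, 358/97)
E = (-892/97, 649/97)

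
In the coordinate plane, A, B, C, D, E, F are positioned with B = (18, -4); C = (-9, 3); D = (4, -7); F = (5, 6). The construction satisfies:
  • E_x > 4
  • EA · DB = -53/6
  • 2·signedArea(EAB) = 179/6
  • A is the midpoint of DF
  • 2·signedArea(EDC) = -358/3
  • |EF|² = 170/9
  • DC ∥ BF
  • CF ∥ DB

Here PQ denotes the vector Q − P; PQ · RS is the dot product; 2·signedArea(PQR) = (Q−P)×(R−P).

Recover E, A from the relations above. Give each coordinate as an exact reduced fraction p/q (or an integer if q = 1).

A = (9/2, -1/2)
E = (14/3, 5/3)

1. E_x = 14/3  [line -10·x + -13·y + 205/3 = 0 ∩ |EF|² = 170/9]
2. E_y = 5/3  [line -10·x + -13·y + 205/3 = 0 ∩ |EF|² = 170/9]
   → E = (14/3, 5/3)
3. A_x = 9/2  [A is the midpoint of DF]
4. A_y = -1/2  [A is the midpoint of DF]
   → A = (9/2, -1/2)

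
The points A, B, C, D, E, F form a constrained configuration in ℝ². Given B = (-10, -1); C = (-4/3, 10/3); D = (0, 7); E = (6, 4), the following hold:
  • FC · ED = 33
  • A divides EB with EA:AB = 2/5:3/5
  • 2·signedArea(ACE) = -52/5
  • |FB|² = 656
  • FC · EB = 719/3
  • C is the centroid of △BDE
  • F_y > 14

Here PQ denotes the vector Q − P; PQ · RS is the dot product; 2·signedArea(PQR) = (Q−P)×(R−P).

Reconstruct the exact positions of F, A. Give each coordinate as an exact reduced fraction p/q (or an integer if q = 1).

A = (-2/5, 2)
F = (10, 15)

1. F_x = 10  [FC · ED = 33 ∩ FC · EB = 719/3]
2. F_y = 15  [FC · ED = 33 ∩ FC · EB = 719/3]
   → F = (10, 15)
3. A_x = -2/5  [A divides EB with EA:AB = 2/5:3/5]
4. A_y = 2  [A divides EB with EA:AB = 2/5:3/5]
   → A = (-2/5, 2)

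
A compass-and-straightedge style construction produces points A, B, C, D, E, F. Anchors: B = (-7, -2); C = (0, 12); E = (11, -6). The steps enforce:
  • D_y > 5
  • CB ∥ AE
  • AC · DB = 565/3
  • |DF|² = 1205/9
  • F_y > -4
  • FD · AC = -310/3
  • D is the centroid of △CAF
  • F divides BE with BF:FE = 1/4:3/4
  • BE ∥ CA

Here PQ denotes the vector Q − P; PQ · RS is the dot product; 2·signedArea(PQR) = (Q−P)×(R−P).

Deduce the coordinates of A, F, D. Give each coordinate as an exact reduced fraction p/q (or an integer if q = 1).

1. A_x = 18  [CB ∥ AE ∩ BE ∥ CA]
2. A_y = 8  [CB ∥ AE ∩ BE ∥ CA]
   → A = (18, 8)
3. F_x = -5/2  [F divides BE with BF:FE = 1/4:3/4]
4. F_y = -3  [F divides BE with BF:FE = 1/4:3/4]
   → F = (-5/2, -3)
5. D_x = 31/6  [D is the centroid of △CAF]
6. D_y = 17/3  [D is the centroid of △CAF]
   → D = (31/6, 17/3)

A = (18, 8)
D = (31/6, 17/3)
F = (-5/2, -3)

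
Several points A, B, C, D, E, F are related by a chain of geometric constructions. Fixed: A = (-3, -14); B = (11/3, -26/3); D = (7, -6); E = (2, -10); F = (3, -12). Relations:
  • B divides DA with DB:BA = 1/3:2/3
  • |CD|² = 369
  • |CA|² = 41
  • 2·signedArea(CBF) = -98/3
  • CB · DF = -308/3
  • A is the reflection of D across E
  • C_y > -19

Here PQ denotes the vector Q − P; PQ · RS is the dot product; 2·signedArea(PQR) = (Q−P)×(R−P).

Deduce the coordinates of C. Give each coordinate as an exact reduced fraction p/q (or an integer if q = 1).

1. C_x = -8  [CB · DF = -308/3 ∩ 2·signedArea(CBF) = -98/3]
2. C_y = -18  [CB · DF = -308/3 ∩ 2·signedArea(CBF) = -98/3]
   → C = (-8, -18)

C = (-8, -18)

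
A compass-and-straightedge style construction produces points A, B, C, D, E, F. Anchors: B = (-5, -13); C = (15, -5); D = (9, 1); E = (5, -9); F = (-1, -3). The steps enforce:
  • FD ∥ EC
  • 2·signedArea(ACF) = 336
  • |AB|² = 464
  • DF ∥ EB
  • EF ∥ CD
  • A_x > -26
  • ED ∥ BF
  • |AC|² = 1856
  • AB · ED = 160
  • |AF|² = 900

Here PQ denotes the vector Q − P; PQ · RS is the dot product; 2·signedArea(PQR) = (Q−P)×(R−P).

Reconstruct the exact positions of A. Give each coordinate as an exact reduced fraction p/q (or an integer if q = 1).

1. A_x = -25  [2·signedArea(ACF) = 336 ∩ AB · ED = 160]
2. A_y = -21  [2·signedArea(ACF) = 336 ∩ AB · ED = 160]
   → A = (-25, -21)

A = (-25, -21)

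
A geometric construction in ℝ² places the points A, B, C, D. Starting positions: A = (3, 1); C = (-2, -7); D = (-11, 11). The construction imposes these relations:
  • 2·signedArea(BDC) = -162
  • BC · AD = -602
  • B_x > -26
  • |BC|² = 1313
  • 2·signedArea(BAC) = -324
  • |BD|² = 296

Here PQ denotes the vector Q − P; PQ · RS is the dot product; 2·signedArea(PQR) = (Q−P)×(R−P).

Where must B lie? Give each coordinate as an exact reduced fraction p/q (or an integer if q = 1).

B = (-25, 21)

1. B_x = -25  [2·signedArea(BAC) = -324 ∩ BC · AD = -602]
2. B_y = 21  [2·signedArea(BAC) = -324 ∩ BC · AD = -602]
   → B = (-25, 21)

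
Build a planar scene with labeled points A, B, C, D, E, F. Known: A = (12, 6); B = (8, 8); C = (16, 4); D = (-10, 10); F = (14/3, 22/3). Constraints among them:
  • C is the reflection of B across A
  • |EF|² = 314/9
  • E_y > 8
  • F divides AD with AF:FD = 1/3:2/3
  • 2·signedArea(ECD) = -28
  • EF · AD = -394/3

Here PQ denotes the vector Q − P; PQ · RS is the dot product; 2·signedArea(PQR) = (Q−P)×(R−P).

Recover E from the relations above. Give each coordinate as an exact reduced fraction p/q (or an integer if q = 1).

1. E_x = -1  [EF · AD = -394/3 ∩ 2·signedArea(ECD) = -28]
2. E_y = 9  [EF · AD = -394/3 ∩ 2·signedArea(ECD) = -28]
   → E = (-1, 9)

E = (-1, 9)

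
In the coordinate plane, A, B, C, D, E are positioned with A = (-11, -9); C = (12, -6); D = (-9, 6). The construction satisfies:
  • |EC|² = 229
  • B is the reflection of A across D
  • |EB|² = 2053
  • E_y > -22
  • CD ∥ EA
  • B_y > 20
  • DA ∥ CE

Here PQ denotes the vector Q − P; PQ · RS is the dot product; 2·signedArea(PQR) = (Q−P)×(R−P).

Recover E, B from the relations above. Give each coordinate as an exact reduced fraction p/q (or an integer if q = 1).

B = (-7, 21)
E = (10, -21)

1. E_x = 10  [CD ∥ EA ∩ DA ∥ CE]
2. E_y = -21  [CD ∥ EA ∩ DA ∥ CE]
   → E = (10, -21)
3. B_x = -7  [B is the reflection of A across D]
4. B_y = 21  [B is the reflection of A across D]
   → B = (-7, 21)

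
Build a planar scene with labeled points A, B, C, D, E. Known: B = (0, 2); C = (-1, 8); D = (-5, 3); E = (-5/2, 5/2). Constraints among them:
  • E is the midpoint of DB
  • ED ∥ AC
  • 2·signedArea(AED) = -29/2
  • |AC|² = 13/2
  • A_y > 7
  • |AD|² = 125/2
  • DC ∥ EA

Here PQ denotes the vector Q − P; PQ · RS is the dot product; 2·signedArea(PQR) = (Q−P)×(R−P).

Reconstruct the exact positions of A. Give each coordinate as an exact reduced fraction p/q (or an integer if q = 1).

1. A_x = 3/2  [ED ∥ AC ∩ DC ∥ EA]
2. A_y = 15/2  [ED ∥ AC ∩ DC ∥ EA]
   → A = (3/2, 15/2)

A = (3/2, 15/2)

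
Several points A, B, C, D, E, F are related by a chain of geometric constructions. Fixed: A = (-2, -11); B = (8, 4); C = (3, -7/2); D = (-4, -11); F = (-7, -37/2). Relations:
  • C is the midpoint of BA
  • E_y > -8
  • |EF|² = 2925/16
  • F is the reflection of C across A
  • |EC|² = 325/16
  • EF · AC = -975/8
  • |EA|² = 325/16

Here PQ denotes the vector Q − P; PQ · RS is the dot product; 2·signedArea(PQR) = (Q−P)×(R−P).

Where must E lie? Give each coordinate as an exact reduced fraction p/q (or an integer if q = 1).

E = (1/2, -29/4)

1. E_x = 1/2  [line -5·x + -15/2·y + -415/8 = 0 ∩ |EA|² = 325/16]
2. E_y = -29/4  [line -5·x + -15/2·y + -415/8 = 0 ∩ |EA|² = 325/16]
   → E = (1/2, -29/4)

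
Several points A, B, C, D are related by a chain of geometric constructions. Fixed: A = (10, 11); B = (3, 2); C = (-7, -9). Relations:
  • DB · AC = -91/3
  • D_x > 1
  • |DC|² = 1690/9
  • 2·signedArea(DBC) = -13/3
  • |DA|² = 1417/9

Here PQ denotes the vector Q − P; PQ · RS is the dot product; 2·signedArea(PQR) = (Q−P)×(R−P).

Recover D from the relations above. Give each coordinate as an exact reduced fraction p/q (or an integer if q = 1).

D = (2, 4/3)

1. D_x = 2  [2·signedArea(DBC) = -13/3 ∩ DB · AC = -91/3]
2. D_y = 4/3  [2·signedArea(DBC) = -13/3 ∩ DB · AC = -91/3]
   → D = (2, 4/3)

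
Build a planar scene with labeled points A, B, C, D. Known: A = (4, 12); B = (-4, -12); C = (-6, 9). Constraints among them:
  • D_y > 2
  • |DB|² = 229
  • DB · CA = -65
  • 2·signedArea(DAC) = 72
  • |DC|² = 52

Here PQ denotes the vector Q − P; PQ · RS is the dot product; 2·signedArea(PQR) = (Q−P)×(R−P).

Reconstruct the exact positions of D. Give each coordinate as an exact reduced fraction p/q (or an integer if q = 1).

1. D_x = -2  [DB · CA = -65 ∩ 2·signedArea(DAC) = 72]
2. D_y = 3  [DB · CA = -65 ∩ 2·signedArea(DAC) = 72]
   → D = (-2, 3)

D = (-2, 3)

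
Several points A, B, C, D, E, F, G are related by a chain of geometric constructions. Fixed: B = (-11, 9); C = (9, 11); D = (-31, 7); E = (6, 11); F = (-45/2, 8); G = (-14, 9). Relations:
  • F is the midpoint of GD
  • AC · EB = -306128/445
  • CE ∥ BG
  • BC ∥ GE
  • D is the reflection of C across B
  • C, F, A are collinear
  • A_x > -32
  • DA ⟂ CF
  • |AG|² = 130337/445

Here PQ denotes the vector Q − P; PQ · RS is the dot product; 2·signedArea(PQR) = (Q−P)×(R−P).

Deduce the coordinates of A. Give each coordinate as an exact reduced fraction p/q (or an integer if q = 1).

A = (-13803/445, 3199/445)

1. A_x = -13803/445  [C, F, A are collinear ∩ DA ⟂ CF]
2. A_y = 3199/445  [C, F, A are collinear ∩ DA ⟂ CF]
   → A = (-13803/445, 3199/445)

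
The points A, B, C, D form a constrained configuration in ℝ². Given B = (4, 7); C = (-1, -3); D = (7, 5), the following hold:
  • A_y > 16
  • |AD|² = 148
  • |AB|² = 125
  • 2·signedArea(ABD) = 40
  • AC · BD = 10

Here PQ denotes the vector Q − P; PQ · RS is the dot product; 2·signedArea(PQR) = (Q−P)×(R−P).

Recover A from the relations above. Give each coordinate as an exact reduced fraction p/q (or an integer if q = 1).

1. A_x = 9  [2·signedArea(ABD) = 40 ∩ AC · BD = 10]
2. A_y = 17  [2·signedArea(ABD) = 40 ∩ AC · BD = 10]
   → A = (9, 17)

A = (9, 17)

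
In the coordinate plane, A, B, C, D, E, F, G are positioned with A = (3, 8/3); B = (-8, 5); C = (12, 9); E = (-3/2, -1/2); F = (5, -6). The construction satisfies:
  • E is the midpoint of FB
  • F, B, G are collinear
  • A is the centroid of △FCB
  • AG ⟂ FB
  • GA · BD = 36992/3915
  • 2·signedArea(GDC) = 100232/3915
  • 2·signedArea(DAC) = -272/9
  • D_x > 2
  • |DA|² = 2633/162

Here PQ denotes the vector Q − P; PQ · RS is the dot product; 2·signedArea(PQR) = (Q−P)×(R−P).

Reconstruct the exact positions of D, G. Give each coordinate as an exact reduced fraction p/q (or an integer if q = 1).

D = (13/6, -23/18)
G = (-191/435, -608/435)

1. G_x = -191/435  [F, B, G are collinear ∩ AG ⟂ FB]
2. G_y = -608/435  [F, B, G are collinear ∩ AG ⟂ FB]
   → G = (-191/435, -608/435)
3. D_x = 13/6  [2·signedArea(DAC) = -272/9 ∩ 2·signedArea(GDC) = 100232/3915]
4. D_y = -23/18  [2·signedArea(DAC) = -272/9 ∩ 2·signedArea(GDC) = 100232/3915]
   → D = (13/6, -23/18)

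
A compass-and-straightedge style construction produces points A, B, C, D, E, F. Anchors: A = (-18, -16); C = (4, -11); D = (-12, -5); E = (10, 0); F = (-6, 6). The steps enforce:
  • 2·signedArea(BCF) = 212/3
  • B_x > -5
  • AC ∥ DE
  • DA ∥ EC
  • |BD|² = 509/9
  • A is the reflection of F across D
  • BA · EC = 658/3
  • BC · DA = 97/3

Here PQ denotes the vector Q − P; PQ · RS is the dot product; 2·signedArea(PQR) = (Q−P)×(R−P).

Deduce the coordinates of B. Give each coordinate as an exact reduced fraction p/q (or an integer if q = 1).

B = (-14/3, -10/3)

1. B_x = -14/3  [BA · EC = 658/3 ∩ 2·signedArea(BCF) = 212/3]
2. B_y = -10/3  [BA · EC = 658/3 ∩ 2·signedArea(BCF) = 212/3]
   → B = (-14/3, -10/3)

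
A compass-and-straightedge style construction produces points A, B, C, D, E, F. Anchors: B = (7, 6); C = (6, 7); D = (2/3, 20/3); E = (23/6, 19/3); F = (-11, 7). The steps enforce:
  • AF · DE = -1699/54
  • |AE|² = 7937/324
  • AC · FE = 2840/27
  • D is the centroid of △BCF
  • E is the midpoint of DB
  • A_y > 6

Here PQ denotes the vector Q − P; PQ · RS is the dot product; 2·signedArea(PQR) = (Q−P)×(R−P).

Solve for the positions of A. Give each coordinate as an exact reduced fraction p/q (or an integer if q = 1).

A = (-10/9, 59/9)

1. A_x = -10/9  [AF · DE = -1699/54 ∩ AC · FE = 2840/27]
2. A_y = 59/9  [AF · DE = -1699/54 ∩ AC · FE = 2840/27]
   → A = (-10/9, 59/9)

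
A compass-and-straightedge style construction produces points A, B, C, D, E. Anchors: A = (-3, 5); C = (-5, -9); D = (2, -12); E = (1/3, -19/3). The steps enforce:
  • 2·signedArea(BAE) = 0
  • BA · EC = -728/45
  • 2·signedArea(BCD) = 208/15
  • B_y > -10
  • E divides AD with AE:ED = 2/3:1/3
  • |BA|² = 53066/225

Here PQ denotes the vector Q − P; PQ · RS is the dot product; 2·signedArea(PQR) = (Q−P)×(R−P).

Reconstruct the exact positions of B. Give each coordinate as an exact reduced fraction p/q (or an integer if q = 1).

B = (4/3, -146/15)

1. B_x = 4/3  [2·signedArea(BAE) = 0 ∩ BA · EC = -728/45]
2. B_y = -146/15  [2·signedArea(BAE) = 0 ∩ BA · EC = -728/45]
   → B = (4/3, -146/15)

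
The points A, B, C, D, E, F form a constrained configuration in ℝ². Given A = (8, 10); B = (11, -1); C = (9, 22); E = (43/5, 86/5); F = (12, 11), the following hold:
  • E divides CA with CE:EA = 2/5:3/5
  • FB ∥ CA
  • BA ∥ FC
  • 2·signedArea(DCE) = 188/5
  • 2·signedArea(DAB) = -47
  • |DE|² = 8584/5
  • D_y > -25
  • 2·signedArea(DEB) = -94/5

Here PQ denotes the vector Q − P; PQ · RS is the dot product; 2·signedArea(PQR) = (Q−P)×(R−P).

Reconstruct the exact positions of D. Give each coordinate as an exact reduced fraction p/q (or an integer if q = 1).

D = (13, -24)

1. D_x = 13  [2·signedArea(DAB) = -47 ∩ 2·signedArea(DEB) = -94/5]
2. D_y = -24  [2·signedArea(DAB) = -47 ∩ 2·signedArea(DEB) = -94/5]
   → D = (13, -24)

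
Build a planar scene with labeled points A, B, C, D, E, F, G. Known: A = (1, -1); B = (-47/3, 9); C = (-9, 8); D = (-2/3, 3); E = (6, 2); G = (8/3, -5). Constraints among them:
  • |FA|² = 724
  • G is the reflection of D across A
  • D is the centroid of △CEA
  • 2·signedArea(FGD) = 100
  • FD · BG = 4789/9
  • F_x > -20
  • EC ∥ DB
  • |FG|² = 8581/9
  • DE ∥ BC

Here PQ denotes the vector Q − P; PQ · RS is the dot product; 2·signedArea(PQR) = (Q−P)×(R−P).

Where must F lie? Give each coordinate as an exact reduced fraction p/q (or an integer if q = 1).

F = (-19, 17)

1. F_x = -19  [FD · BG = 4789/9 ∩ 2·signedArea(FGD) = 100]
2. F_y = 17  [FD · BG = 4789/9 ∩ 2·signedArea(FGD) = 100]
   → F = (-19, 17)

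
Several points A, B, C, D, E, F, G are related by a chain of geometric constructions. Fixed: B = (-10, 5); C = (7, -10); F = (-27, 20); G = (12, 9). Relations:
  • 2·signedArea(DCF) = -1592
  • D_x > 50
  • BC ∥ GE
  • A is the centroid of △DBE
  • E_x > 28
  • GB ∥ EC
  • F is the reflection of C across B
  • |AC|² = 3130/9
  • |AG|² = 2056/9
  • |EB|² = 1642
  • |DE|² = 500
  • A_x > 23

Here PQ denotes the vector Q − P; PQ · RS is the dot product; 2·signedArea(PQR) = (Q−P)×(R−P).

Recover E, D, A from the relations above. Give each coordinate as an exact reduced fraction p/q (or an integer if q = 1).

A = (70/3, -1)
D = (51, -2)
E = (29, -6)

1. E_x = 29  [GB ∥ EC ∩ BC ∥ GE]
2. E_y = -6  [GB ∥ EC ∩ BC ∥ GE]
   → E = (29, -6)
3. D_x = 51  [line -30·x + -34·y + 1462 = 0 ∩ |DE|² = 500]
4. D_y = -2  [line -30·x + -34·y + 1462 = 0 ∩ |DE|² = 500]
   → D = (51, -2)
5. A_x = 70/3  [A is the centroid of △DBE]
6. A_y = -1  [A is the centroid of △DBE]
   → A = (70/3, -1)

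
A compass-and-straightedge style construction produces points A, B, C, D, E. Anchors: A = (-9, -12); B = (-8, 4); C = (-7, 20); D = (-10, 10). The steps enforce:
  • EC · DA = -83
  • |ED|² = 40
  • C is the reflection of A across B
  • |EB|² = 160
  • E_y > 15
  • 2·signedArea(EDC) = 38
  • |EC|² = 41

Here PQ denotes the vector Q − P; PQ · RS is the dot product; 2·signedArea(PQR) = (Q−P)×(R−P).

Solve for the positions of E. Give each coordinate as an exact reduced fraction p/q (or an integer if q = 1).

E = (-12, 16)

1. E_x = -12  [EC · DA = -83 ∩ 2·signedArea(EDC) = 38]
2. E_y = 16  [EC · DA = -83 ∩ 2·signedArea(EDC) = 38]
   → E = (-12, 16)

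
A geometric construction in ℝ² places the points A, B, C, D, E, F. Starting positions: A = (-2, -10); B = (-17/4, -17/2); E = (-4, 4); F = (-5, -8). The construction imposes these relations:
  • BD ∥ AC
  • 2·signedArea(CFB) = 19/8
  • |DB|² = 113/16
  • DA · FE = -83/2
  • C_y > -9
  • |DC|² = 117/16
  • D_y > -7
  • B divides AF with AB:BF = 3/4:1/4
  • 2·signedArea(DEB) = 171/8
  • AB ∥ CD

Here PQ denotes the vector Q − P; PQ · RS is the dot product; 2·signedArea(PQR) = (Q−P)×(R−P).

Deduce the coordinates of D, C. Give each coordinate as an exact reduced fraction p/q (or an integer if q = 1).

1. D_x = -5/2  [2·signedArea(DEB) = 171/8 ∩ DA · FE = -83/2]
2. D_y = -13/2  [2·signedArea(DEB) = 171/8 ∩ DA · FE = -83/2]
   → D = (-5/2, -13/2)
3. C_x = -1/4  [AB ∥ CD ∩ BD ∥ AC]
4. C_y = -8  [AB ∥ CD ∩ BD ∥ AC]
   → C = (-1/4, -8)

C = (-1/4, -8)
D = (-5/2, -13/2)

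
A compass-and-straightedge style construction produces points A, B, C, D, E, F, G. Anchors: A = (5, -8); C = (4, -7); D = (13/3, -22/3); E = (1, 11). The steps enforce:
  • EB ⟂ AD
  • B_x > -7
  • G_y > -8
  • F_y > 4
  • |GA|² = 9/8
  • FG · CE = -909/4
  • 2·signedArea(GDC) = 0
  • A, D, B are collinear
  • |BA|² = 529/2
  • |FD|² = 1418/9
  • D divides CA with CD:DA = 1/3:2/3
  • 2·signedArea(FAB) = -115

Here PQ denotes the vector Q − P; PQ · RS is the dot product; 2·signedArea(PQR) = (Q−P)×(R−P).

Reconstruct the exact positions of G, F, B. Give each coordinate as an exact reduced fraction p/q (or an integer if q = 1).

1. G_x = 17/4  [line -1/3·x + -1/3·y + -1 = 0 ∩ |GA|² = 9/8]
2. G_y = -29/4  [line -1/3·x + -1/3·y + -1 = 0 ∩ |GA|² = 9/8]
   → G = (17/4, -29/4)
3. B_x = -13/2  [A, D, B are collinear ∩ EB ⟂ AD]
4. B_y = 7/2  [A, D, B are collinear ∩ EB ⟂ AD]
   → B = (-13/2, 7/2)
5. F_x = 2  [2·signedArea(FAB) = -115 ∩ FG · CE = -909/4]
6. F_y = 5  [2·signedArea(FAB) = -115 ∩ FG · CE = -909/4]
   → F = (2, 5)

B = (-13/2, 7/2)
F = (2, 5)
G = (17/4, -29/4)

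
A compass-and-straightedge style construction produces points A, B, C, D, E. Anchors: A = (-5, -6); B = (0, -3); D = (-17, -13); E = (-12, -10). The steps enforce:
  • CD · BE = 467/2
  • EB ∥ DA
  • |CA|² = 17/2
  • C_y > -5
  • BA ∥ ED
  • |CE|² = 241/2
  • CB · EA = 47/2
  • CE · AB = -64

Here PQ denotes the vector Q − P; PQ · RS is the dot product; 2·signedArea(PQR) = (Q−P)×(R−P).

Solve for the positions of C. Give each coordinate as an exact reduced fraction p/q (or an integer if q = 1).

1. C_x = -5/2  [CD · BE = 467/2 ∩ CE · AB = -64]
2. C_y = -9/2  [CD · BE = 467/2 ∩ CE · AB = -64]
   → C = (-5/2, -9/2)

C = (-5/2, -9/2)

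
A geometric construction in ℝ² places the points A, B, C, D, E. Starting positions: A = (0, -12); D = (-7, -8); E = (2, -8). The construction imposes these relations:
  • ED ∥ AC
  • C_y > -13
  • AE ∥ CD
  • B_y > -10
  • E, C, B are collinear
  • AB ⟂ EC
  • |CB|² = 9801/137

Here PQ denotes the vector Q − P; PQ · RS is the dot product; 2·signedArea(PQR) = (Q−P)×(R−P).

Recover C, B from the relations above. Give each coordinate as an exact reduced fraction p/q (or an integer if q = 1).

B = (-144/137, -1248/137)
C = (-9, -12)

1. C_x = -9  [AE ∥ CD ∩ ED ∥ AC]
2. C_y = -12  [AE ∥ CD ∩ ED ∥ AC]
   → C = (-9, -12)
3. B_x = -144/137  [E, C, B are collinear ∩ AB ⟂ EC]
4. B_y = -1248/137  [E, C, B are collinear ∩ AB ⟂ EC]
   → B = (-144/137, -1248/137)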